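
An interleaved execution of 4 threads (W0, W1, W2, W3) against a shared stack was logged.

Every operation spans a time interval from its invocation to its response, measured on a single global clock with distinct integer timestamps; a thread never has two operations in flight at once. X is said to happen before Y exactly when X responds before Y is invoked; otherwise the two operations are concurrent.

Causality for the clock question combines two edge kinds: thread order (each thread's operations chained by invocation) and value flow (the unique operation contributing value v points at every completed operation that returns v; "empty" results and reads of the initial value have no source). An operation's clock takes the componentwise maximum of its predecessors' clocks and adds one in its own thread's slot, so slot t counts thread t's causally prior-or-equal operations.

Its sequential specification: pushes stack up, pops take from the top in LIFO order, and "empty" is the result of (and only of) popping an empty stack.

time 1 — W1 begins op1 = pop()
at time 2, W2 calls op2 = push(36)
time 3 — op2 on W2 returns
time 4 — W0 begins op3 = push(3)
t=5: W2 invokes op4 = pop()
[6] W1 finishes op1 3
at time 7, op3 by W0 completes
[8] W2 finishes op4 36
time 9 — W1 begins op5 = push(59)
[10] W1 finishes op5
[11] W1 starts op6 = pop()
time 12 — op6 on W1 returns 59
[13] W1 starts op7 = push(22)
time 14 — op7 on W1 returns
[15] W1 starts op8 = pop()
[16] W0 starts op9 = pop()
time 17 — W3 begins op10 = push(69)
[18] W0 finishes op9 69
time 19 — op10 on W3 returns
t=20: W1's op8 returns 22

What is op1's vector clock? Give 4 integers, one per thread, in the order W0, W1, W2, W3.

root op op10, invoked 17: fresh clock plus W3's own tick → (0, 0, 0, 1)
root op op2, invoked 2: fresh clock plus W2's own tick → (0, 0, 1, 0)
root op op3, invoked 4: fresh clock plus W0's own tick → (1, 0, 0, 0)
invoked at 5, op4 merges VC(op2)=(0, 0, 1, 0) and bumps W2's slot → (0, 0, 2, 0)
invoked at 1, op1 merges VC(op3)=(1, 0, 0, 0) and bumps W1's slot → (1, 1, 0, 0)
invoked at 9, op5 merges VC(op1)=(1, 1, 0, 0) and bumps W1's slot → (1, 2, 0, 0)
invoked at 16, op9 merges VC(op3)=(1, 0, 0, 0), VC(op10)=(0, 0, 0, 1) and bumps W0's slot → (2, 0, 0, 1)
invoked at 11, op6 merges VC(op5)=(1, 2, 0, 0) and bumps W1's slot → (1, 3, 0, 0)
invoked at 13, op7 merges VC(op6)=(1, 3, 0, 0) and bumps W1's slot → (1, 4, 0, 0)
invoked at 15, op8 merges VC(op7)=(1, 4, 0, 0) and bumps W1's slot → (1, 5, 0, 0)
target: VC(op1) = (1, 1, 0, 0)

(1, 1, 0, 0)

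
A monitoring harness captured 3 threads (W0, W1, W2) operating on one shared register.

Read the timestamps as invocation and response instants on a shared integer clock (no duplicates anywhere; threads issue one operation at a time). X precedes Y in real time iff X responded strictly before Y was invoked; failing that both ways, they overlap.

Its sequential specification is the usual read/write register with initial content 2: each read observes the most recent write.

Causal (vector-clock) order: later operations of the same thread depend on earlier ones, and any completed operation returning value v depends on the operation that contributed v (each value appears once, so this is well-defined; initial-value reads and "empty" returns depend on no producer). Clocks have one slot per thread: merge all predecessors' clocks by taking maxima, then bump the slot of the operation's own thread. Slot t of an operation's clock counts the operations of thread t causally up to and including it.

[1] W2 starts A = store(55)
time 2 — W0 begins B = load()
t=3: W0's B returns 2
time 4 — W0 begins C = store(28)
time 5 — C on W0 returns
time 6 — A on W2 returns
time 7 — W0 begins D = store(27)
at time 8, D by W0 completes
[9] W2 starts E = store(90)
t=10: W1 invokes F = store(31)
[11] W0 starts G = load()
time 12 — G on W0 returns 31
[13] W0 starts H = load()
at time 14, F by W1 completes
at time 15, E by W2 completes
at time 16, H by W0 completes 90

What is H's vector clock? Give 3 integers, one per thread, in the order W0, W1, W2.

(5, 1, 2)

root op A, invoked 1: fresh clock plus W2's own tick → (0, 0, 1)
root op F, invoked 10: fresh clock plus W1's own tick → (0, 1, 0)
root op B, invoked 2: fresh clock plus W0's own tick → (1, 0, 0)
E (invocation 9): componentwise max over VC(A)=(0, 0, 1), +1 at W2, giving (0, 0, 2)
C (invocation 4): componentwise max over VC(B)=(1, 0, 0), +1 at W0, giving (2, 0, 0)
D (invocation 7): componentwise max over VC(C)=(2, 0, 0), +1 at W0, giving (3, 0, 0)
G (invocation 11): componentwise max over VC(D)=(3, 0, 0), VC(F)=(0, 1, 0), +1 at W0, giving (4, 1, 0)
H (invocation 13): componentwise max over VC(E)=(0, 0, 2), VC(G)=(4, 1, 0), +1 at W0, giving (5, 1, 2)
target: VC(H) = (5, 1, 2)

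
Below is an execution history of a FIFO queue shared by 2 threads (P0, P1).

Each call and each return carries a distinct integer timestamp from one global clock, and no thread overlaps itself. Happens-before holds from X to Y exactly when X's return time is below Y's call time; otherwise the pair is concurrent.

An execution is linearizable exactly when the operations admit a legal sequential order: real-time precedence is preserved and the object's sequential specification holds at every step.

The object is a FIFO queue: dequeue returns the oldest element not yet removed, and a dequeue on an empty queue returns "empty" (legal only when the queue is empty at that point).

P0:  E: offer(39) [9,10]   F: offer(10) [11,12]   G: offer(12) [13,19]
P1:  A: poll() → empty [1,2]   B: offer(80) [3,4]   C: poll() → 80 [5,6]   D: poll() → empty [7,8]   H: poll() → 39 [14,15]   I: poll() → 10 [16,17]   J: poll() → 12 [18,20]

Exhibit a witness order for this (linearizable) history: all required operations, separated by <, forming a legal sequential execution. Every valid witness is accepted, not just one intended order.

step 1: A poll() → empty — queue <>
step 2: B offer(80) — queue <80>
step 3: C poll() → 80 — queue <>
step 4: D poll() → empty — queue <>
step 5: E offer(39) — queue <39>
step 6: F offer(10) — queue <39,10>
step 7: G offer(12) — queue <39,10,12>
step 8: H poll() → 39 — queue <10,12>
step 9: I poll() → 10 — queue <12>
step 10: J poll() → 12 — queue <>

A < B < C < D < E < F < G < H < I < J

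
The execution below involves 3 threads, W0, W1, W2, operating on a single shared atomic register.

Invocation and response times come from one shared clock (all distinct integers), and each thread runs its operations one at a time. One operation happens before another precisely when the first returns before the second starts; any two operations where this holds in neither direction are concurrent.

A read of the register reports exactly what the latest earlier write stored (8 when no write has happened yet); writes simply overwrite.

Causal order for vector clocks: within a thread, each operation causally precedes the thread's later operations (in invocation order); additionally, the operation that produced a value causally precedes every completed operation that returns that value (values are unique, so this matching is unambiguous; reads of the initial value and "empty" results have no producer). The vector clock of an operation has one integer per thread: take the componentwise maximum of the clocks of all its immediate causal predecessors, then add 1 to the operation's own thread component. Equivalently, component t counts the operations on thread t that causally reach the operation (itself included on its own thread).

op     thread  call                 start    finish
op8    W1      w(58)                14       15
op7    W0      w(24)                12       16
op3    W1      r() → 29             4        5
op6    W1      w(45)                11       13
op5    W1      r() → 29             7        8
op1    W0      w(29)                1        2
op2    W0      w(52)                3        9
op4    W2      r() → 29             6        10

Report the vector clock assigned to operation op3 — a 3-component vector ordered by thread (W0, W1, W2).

no predecessors for op1 (invoked 1): W0 increments from zero → (1, 0, 0)
merge at op4 (invoked 6): VC(op1)=(1, 0, 0), own-thread bump on W2 → (1, 0, 1)
merge at op3 (invoked 4): VC(op1)=(1, 0, 0), own-thread bump on W1 → (1, 1, 0)
merge at op2 (invoked 3): VC(op1)=(1, 0, 0), own-thread bump on W0 → (2, 0, 0)
merge at op5 (invoked 7): VC(op1)=(1, 0, 0), VC(op3)=(1, 1, 0), own-thread bump on W1 → (1, 2, 0)
merge at op7 (invoked 12): VC(op2)=(2, 0, 0), own-thread bump on W0 → (3, 0, 0)
merge at op6 (invoked 11): VC(op5)=(1, 2, 0), own-thread bump on W1 → (1, 3, 0)
merge at op8 (invoked 14): VC(op6)=(1, 3, 0), own-thread bump on W1 → (1, 4, 0)
target: VC(op3) = (1, 1, 0)

(1, 1, 0)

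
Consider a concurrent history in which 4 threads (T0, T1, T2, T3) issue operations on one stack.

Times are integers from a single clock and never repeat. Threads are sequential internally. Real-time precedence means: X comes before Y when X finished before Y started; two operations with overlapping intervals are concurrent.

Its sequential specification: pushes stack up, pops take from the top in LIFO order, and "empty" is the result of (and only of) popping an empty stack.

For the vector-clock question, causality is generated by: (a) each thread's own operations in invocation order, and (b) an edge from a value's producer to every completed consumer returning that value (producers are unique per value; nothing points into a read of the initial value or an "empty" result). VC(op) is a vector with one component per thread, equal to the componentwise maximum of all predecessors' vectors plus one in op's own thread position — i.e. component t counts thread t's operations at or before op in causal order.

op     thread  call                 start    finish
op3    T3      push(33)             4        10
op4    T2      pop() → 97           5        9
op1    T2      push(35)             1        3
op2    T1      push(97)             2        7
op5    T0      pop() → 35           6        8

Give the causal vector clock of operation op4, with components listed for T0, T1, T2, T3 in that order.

no predecessors for op3 (invoked 4): T3 increments from zero → (0, 0, 0, 1)
no predecessors for op1 (invoked 1): T2 increments from zero → (0, 0, 1, 0)
no predecessors for op2 (invoked 2): T1 increments from zero → (0, 1, 0, 0)
op5, invoked 6, takes VC(op1)=(0, 0, 1, 0) under max, adds 1 for T0 → (1, 0, 1, 0)
op4, invoked 5, takes VC(op1)=(0, 0, 1, 0), VC(op2)=(0, 1, 0, 0) under max, adds 1 for T2 → (0, 1, 2, 0)
target: VC(op4) = (0, 1, 2, 0)

(0, 1, 2, 0)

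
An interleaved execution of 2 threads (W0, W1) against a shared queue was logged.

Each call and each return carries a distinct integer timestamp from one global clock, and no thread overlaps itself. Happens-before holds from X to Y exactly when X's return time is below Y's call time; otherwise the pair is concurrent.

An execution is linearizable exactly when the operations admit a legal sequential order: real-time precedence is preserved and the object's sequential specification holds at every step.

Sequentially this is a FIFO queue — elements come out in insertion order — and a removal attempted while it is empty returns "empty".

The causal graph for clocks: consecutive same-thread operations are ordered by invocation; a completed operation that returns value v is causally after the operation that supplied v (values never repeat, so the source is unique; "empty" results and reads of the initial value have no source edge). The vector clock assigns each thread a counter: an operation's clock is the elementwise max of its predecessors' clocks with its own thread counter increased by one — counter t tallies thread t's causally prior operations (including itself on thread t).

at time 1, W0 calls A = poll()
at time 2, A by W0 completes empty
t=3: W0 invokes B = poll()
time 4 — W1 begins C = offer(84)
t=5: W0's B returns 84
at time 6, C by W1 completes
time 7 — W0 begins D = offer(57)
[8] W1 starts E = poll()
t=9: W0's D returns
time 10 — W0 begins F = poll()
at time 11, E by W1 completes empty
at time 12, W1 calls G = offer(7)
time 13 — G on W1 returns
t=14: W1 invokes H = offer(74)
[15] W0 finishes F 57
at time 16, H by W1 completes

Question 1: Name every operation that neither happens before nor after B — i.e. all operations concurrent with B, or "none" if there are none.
Answer: C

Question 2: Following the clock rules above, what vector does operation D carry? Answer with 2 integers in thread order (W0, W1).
Answer: (3, 1)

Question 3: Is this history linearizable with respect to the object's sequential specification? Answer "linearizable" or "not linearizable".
linearizable

one valid linearization: A, C, B, D, F, E, G, H
after step 1 (A poll() → empty): queue <>
after step 2 (C offer(84)): queue <84>
after step 3 (B poll() → 84): queue <>
after step 4 (D offer(57)): queue <57>
after step 5 (F poll() → 57): queue <>
after step 6 (E poll() → empty): queue <>
after step 7 (G offer(7)): queue <7>
after step 8 (H offer(74)): queue <7,74>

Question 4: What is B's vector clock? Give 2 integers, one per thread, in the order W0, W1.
Answer: (2, 1)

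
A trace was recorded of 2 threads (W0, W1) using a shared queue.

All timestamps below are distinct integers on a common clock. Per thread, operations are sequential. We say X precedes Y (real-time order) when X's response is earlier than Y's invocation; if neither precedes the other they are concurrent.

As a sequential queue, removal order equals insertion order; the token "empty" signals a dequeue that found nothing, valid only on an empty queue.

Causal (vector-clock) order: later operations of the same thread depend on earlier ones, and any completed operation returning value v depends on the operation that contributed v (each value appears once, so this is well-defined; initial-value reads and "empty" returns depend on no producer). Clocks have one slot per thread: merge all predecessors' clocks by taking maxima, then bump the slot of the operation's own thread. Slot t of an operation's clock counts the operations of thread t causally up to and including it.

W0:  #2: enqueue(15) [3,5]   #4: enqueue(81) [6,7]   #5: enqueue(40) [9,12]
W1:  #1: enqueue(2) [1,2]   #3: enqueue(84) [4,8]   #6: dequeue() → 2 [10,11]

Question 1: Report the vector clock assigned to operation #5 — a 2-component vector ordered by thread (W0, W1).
VC(#1, invoked at 1): no causal predecessors; +1 on W1 → (0, 1)
VC(#2, invoked at 3): no causal predecessors; +1 on W0 → (1, 0)
VC(#3, invoked at 4): max of VC(#1)=(0, 1), then +1 on thread W1 → (0, 2)
VC(#4, invoked at 6): max of VC(#2)=(1, 0), then +1 on thread W0 → (2, 0)
VC(#6, invoked at 10): max of VC(#1)=(0, 1), VC(#3)=(0, 2), then +1 on thread W1 → (0, 3)
VC(#5, invoked at 9): max of VC(#4)=(2, 0), then +1 on thread W0 → (3, 0)
target: VC(#5) = (3, 0)

(3, 0)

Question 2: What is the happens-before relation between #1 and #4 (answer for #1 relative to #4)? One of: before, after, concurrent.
#1 spans [1,2], #4 spans [6,7]
resp(#1)=2 < inv(#4)=6

before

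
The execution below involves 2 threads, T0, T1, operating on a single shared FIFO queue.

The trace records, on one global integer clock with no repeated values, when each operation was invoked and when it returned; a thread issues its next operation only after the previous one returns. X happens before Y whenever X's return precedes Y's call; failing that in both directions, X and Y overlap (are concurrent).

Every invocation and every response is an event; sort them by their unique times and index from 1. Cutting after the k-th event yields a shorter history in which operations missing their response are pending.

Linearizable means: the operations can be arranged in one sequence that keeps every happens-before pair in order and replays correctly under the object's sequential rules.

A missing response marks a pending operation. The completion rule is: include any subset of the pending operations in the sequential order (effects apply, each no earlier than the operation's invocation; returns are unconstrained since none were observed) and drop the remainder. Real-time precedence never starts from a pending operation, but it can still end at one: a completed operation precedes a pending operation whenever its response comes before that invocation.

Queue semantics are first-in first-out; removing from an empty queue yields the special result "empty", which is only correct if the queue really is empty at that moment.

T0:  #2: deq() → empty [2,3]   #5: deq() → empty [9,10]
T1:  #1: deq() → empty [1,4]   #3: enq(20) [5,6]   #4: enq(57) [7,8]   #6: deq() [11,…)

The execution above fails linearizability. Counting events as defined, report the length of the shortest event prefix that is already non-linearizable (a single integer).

10

events 1..9 are linearizable, e.g. via #1, #2, #3, #4:
step 1: #1 deq() → empty — queue <>
step 2: #2 deq() → empty — queue <>
step 3: #3 enq(20) — queue <20>
step 4: #4 enq(57) — queue <20,57>
at event 10 (#5's time-10 response) nothing linearizes any more
sample order #1, #2, #3, #4, #5 stalls at step 5 — #5 deq() → empty has no legal effect
sample order #2, #1, #3, #4, #5 stalls at step 5 — #5 deq() → empty has no legal effect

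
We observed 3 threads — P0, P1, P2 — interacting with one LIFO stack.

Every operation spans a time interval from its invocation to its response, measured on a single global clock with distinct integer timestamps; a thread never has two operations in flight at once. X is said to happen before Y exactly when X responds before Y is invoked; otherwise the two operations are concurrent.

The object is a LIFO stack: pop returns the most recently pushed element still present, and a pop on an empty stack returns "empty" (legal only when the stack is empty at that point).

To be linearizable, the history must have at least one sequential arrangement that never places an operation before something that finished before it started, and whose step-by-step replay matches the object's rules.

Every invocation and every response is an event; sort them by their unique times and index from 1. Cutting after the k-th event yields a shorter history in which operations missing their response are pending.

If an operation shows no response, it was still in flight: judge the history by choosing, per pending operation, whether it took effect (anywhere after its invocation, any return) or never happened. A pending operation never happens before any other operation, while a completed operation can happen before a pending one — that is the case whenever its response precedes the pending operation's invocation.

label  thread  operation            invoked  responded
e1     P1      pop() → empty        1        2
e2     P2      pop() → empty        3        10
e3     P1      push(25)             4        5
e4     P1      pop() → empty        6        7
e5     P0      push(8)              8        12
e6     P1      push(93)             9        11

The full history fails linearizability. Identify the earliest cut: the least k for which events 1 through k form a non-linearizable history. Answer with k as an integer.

events 1..9 are still linearizable — one witness is e1, e3, e2, e4:
1. e1 pop() → empty, leaving stack <>
2. e3 push(25), leaving stack <25>
3. e2 pop() (pending, included), leaving stack <>
4. e4 pop() → empty, leaving stack <>
at event 10 (e2's time-10 response) nothing linearizes any more
including or dropping the 2 pending operations (e5, e6) in any combination fails
take e1, e2, e3, e4 (pending dropped): step 4 already fails, because e4 pop() → empty cannot occur there
take e1, e3, e2, e4 (pending dropped): step 3 already fails, because e2 pop() → empty cannot occur there

10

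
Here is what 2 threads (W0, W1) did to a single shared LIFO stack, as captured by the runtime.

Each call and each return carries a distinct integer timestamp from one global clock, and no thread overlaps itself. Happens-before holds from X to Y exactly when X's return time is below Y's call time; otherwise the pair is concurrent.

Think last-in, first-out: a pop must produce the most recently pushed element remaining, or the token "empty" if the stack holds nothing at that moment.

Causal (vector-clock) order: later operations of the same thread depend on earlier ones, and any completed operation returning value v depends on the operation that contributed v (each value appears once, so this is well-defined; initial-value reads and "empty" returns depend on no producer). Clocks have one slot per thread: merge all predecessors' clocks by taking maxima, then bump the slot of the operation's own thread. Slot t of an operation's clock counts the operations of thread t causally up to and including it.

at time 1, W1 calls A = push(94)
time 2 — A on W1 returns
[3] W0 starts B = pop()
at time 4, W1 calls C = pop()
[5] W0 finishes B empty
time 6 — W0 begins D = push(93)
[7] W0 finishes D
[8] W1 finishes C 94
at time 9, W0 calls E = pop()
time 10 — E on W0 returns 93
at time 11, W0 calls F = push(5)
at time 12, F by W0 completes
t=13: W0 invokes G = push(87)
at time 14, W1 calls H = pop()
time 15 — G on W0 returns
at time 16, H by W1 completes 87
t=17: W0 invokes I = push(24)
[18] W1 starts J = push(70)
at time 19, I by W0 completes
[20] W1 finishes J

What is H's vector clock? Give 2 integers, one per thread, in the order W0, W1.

(5, 3)

VC(A, invoked at 1): no causal predecessors; +1 on W1 → (0, 1)
VC(B, invoked at 3): no causal predecessors; +1 on W0 → (1, 0)
C (invocation 4): componentwise max over VC(A)=(0, 1), +1 at W1, giving (0, 2)
D (invocation 6): componentwise max over VC(B)=(1, 0), +1 at W0, giving (2, 0)
E (invocation 9): componentwise max over VC(D)=(2, 0), +1 at W0, giving (3, 0)
F (invocation 11): componentwise max over VC(E)=(3, 0), +1 at W0, giving (4, 0)
G (invocation 13): componentwise max over VC(F)=(4, 0), +1 at W0, giving (5, 0)
I (invocation 17): componentwise max over VC(G)=(5, 0), +1 at W0, giving (6, 0)
H (invocation 14): componentwise max over VC(C)=(0, 2), VC(G)=(5, 0), +1 at W1, giving (5, 3)
J (invocation 18): componentwise max over VC(H)=(5, 3), +1 at W1, giving (5, 4)
target: VC(H) = (5, 3)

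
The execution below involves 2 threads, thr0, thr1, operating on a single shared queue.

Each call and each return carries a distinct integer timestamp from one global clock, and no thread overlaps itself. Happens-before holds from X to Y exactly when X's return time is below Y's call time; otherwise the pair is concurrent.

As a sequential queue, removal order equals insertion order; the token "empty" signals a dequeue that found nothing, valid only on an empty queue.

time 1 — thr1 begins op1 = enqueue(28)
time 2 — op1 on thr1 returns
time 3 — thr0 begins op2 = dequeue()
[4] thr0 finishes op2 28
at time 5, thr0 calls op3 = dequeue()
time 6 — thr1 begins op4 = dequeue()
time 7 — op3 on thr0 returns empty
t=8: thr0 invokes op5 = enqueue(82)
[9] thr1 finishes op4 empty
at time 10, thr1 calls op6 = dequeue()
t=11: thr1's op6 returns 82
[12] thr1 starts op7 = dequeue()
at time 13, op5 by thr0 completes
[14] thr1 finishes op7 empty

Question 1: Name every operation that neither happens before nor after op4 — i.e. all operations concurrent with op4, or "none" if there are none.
overlap test against op4 [6,9]: concurrent iff the interval meets 6..9
op1 [1,2]: before
op2 [3,4]: before
op3 [5,7]: concurrent
op5 [8,13]: concurrent
op6 [10,11]: after
op7 [12,14]: after

op3, op5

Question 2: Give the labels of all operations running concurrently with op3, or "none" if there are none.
op3 runs from 5 to 7; window-overlapping ops are concurrent
op1 [1,2]: before
op2 [3,4]: before
op4 [6,9]: concurrent
op5 [8,13]: after
op6 [10,11]: after
op7 [12,14]: after

op4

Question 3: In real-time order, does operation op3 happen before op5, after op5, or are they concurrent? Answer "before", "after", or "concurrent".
op3 spans [5,7], op5 spans [8,13]
resp(op3)=7 < inv(op5)=8

before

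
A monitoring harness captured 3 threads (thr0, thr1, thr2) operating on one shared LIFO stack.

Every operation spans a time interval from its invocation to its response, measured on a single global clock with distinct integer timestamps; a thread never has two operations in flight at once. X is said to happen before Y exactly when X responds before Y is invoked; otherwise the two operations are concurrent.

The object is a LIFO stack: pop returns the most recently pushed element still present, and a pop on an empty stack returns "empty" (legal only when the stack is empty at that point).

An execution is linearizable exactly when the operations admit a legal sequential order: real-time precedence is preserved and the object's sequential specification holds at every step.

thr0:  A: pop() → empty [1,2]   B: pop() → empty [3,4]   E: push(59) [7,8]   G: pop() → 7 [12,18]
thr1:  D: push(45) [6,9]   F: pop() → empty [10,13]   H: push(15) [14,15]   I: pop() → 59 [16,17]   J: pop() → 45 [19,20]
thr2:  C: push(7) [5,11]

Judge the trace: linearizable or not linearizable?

not linearizable

the violation lands at event 13, F's response at time 13: events 1..12 linearize, events 1..13 do not
8 orders of the 6 completed LIFO stack ops respect real time; none is legal
include/drop combinations of the 1 pending operation (G) were all tried; none helps
e.g. A, B, C, D, E, F (pending dropped): illegal at step 6, since F pop() → empty cannot apply there
e.g. A, B, C, E, D, F (pending dropped): illegal at step 6, since F pop() → empty cannot apply there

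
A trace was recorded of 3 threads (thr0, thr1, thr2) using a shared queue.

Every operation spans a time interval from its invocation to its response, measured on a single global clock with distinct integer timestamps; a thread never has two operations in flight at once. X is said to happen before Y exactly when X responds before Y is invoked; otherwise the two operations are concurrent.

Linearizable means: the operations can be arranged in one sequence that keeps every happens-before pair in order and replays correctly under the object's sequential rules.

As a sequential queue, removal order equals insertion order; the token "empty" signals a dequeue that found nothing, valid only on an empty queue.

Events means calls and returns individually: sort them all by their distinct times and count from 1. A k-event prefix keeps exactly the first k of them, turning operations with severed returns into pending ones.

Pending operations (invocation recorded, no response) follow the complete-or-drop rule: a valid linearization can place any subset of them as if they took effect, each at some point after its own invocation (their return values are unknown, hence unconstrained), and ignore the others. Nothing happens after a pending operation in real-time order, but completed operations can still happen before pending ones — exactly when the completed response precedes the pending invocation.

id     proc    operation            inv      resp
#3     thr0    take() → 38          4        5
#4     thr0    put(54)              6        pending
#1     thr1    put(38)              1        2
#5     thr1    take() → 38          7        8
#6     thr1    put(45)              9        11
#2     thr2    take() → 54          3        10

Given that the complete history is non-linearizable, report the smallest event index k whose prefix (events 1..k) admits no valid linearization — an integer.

8

events 1..7 are linearizable, e.g. via #1, #3:
1. #1 put(38), leaving queue <38>
2. #3 take() → 38, leaving queue <>
with event 8 included (#5 responding at time 8), all real-time-consistent orders fail
every completion of the 2 pending operations (#2, #4) was checked; none linearizes
one such order, #1, #3, #5 (pending dropped), breaks at step 3 where #5 take() → 38 is illegal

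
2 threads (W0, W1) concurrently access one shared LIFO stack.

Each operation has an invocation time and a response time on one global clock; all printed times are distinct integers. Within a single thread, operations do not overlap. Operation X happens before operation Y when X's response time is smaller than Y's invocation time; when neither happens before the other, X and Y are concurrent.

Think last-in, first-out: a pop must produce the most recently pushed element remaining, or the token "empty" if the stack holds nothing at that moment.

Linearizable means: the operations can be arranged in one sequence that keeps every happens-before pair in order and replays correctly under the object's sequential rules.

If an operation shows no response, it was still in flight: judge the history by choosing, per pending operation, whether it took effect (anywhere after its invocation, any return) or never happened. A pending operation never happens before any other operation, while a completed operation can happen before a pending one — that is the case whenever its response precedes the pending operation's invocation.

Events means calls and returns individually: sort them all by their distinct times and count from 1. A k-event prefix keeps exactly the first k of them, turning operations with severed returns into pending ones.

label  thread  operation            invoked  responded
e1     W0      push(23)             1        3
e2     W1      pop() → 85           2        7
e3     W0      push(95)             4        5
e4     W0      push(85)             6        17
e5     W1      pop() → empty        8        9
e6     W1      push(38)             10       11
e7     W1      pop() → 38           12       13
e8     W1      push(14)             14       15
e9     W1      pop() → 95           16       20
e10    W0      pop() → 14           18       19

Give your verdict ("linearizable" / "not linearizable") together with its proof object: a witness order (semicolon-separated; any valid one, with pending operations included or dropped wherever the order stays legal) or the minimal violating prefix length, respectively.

through event 8 a valid linearization exists; event 9 (e5 responding at time 9) ends that
checked exhaustively: 3 real-time-consistent orders of 4 completed operations, zero legal LIFO stack replays
completion choices over the 1 pending operation (e4) were checked; none helps
sample order e1, e2, e3, e5 (pending dropped) stalls at step 2 — e2 pop() → 85 has no legal effect
sample order e1, e3, e2, e5 (pending dropped) stalls at step 3 — e2 pop() → 85 has no legal effect

not linearizable — minimal violating prefix: 9 events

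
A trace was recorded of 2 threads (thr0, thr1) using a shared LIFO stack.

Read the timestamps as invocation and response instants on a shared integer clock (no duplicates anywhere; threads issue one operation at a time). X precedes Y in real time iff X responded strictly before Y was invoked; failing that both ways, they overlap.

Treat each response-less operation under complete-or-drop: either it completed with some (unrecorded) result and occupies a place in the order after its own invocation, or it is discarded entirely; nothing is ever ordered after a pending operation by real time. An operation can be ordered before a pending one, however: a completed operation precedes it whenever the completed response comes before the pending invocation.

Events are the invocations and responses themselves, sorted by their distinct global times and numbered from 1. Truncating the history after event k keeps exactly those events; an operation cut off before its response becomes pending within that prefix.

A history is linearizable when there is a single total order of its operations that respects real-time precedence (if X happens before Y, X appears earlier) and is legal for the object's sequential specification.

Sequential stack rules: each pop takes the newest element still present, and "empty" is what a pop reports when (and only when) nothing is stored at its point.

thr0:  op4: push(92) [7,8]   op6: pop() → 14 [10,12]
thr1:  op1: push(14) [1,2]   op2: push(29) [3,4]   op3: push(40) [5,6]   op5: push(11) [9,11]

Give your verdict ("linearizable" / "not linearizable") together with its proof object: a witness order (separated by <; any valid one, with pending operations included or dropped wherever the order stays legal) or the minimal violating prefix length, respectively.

not linearizable — minimal violating prefix: 12 events

cut after 11 events: linearizable; cut after 12 events (op6 responds, time 12): not linearizable
every one of the 2 real-time-consistent orders over 6 completed LIFO stack ops fails the sequential spec
sample order op1, op2, op3, op4, op5, op6 stalls at step 6 — op6 pop() → 14 has no legal effect
sample order op1, op2, op3, op4, op6, op5 stalls at step 5 — op6 pop() → 14 has no legal effect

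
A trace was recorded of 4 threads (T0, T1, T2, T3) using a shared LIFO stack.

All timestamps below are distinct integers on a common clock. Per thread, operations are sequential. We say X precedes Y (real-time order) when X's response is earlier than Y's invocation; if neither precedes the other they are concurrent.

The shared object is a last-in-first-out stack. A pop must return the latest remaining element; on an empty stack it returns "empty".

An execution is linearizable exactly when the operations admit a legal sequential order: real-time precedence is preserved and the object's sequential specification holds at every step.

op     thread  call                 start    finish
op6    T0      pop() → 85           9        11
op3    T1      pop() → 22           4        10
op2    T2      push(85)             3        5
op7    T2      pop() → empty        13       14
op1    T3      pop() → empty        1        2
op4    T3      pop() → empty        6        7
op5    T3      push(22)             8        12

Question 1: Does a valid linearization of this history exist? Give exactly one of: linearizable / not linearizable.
not linearizable

events 1..9 are fine; event 10 — the response of op3 at time 10 — makes the prefix non-linearizable
real-time-consistent orders of the 4 completed operations: 3 — all fail the LIFO stack replay
every completion of the 2 pending operations (op5, op6) was checked; none linearizes
one such order, op1, op2, op3, op4 (pending dropped), breaks at step 3 where op3 pop() → 22 is illegal
one such order, op1, op2, op4, op3 (pending dropped), breaks at step 3 where op4 pop() → empty is illegal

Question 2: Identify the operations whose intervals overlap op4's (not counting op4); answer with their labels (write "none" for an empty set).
op3

concurrent with op4 ([6,7]): every op whose interval crosses 6..7
op1 [1,2]: before
op2 [3,5]: before
op3 [4,10]: concurrent
op5 [8,12]: after
op6 [9,11]: after
op7 [13,14]: after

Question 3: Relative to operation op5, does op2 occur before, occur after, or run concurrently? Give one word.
before

op2 spans [3,5], op5 spans [8,12]
resp(op2)=5 < inv(op5)=8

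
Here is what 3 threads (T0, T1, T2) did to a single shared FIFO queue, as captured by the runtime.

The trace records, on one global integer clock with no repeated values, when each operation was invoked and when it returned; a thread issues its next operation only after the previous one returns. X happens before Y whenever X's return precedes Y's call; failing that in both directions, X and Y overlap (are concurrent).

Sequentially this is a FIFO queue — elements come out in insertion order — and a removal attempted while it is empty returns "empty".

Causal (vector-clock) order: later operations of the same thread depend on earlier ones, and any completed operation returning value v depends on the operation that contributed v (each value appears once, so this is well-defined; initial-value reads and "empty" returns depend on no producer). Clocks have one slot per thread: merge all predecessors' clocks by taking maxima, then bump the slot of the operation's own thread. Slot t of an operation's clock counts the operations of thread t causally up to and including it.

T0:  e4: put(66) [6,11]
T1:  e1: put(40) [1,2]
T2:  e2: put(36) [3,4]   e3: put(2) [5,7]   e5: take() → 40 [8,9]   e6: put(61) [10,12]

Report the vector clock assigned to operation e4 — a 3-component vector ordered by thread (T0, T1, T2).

(1, 0, 0)

VC(e2, invoked at 3): no causal predecessors; +1 on T2 → (0, 0, 1)
VC(e1, invoked at 1): no causal predecessors; +1 on T1 → (0, 1, 0)
VC(e4, invoked at 6): no causal predecessors; +1 on T0 → (1, 0, 0)
invoked at 5, e3 merges VC(e2)=(0, 0, 1) and bumps T2's slot → (0, 0, 2)
invoked at 8, e5 merges VC(e1)=(0, 1, 0), VC(e3)=(0, 0, 2) and bumps T2's slot → (0, 1, 3)
invoked at 10, e6 merges VC(e5)=(0, 1, 3) and bumps T2's slot → (0, 1, 4)
target: VC(e4) = (1, 0, 0)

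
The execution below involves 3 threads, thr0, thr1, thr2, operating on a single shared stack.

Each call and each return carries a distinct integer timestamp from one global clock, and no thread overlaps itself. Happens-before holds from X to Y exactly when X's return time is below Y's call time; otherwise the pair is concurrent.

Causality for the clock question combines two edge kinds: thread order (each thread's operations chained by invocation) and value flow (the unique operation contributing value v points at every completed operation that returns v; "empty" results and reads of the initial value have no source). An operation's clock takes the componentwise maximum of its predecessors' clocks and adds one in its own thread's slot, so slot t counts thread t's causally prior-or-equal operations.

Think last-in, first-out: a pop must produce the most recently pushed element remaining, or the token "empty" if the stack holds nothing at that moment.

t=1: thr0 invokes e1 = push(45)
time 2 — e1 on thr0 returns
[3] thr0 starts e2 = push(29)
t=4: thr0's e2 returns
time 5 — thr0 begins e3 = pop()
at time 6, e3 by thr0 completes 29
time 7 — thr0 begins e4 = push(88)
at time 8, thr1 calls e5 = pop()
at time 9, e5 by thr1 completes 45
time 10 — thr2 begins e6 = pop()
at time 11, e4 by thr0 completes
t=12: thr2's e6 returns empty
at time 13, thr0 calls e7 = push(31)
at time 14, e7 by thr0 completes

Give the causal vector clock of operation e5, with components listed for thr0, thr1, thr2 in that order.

(1, 1, 0)

invoked at 10, e6 has no predecessors; its own thr2 bump gives (0, 0, 1)
invoked at 1, e1 has no predecessors; its own thr0 bump gives (1, 0, 0)
from VC(e1)=(1, 0, 0), e5 (invoked 8) maxes components and bumps thr1 → (1, 1, 0)
from VC(e1)=(1, 0, 0), e2 (invoked 3) maxes components and bumps thr0 → (2, 0, 0)
from VC(e2)=(2, 0, 0), e3 (invoked 5) maxes components and bumps thr0 → (3, 0, 0)
from VC(e3)=(3, 0, 0), e4 (invoked 7) maxes components and bumps thr0 → (4, 0, 0)
from VC(e4)=(4, 0, 0), e7 (invoked 13) maxes components and bumps thr0 → (5, 0, 0)
target: VC(e5) = (1, 1, 0)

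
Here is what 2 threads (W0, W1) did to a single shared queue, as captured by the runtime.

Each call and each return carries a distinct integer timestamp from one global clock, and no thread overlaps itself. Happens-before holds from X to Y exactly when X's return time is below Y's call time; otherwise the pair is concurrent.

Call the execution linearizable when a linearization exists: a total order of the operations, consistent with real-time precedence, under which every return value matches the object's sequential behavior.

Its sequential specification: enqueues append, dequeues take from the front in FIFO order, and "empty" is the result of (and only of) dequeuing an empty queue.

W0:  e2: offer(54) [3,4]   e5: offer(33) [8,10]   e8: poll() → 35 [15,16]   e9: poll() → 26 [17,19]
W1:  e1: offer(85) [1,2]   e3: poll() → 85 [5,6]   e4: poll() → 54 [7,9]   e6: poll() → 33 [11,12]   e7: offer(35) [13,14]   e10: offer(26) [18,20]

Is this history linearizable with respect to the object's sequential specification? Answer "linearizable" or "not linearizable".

a witness: e1, e2, e3, e4, e5, e6, e7, e8, e10, e9
after step 1 (e1 offer(85)): queue <85>
after step 2 (e2 offer(54)): queue <85,54>
after step 3 (e3 poll() → 85): queue <54>
after step 4 (e4 poll() → 54): queue <>
after step 5 (e5 offer(33)): queue <33>
after step 6 (e6 poll() → 33): queue <>
after step 7 (e7 offer(35)): queue <35>
after step 8 (e8 poll() → 35): queue <>
after step 9 (e10 offer(26)): queue <26>
after step 10 (e9 poll() → 26): queue <>

linearizable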